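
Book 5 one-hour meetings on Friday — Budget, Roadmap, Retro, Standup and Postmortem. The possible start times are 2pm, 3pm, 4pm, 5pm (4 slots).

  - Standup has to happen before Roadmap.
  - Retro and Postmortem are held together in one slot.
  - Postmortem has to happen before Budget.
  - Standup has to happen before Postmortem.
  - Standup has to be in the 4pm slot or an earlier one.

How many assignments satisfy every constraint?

11

Splitting on Budget: it can be 4pm (3), 5pm (8). Listing each branch's schedules as (Roadmap, Retro, Standup, Postmortem):
Budget=4pm: (3pm,3pm,2pm,3pm) (4pm,3pm,2pm,3pm) (5pm,3pm,2pm,3pm) — 3.
Budget=5pm: (3pm,3pm,2pm,3pm) (3pm,4pm,2pm,4pm) (4pm,3pm,2pm,3pm) (4pm,4pm,2pm,4pm) (4pm,4pm,3pm,4pm) (5pm,3pm,2pm,3pm) (5pm,4pm,2pm,4pm) (5pm,4pm,3pm,4pm) — 8.
Summing: 3 + 8 = 11.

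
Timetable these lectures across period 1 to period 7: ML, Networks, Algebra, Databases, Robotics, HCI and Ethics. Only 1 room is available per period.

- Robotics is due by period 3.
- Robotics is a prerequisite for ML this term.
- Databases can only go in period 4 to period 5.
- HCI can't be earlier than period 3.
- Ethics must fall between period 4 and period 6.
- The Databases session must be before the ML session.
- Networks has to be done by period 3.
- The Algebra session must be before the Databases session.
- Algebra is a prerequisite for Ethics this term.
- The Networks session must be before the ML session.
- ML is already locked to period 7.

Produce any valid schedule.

Ethics=period 5; Robotics=period 2; ML=period 7; Databases=period 4; Networks=period 1; HCI=period 6; Algebra=period 3

Checking: Networks(period 1) before ML(period 7); Robotics(period 2) before ML(period 7); Databases(period 4) before ML(period 7); Algebra(period 3) before Ethics(period 5); Algebra(period 3) before Databases(period 4); Databases=period 4 in [period 4,period 5]; HCI=period 6 in [period 3,period 7]; ML=period 7 in [period 7,period 7]; Networks=period 1 in [period 1,period 3]; Ethics=period 5 in [period 4,period 6]; Robotics=period 2 in [period 1,period 3]; max 1 per period (cap 1).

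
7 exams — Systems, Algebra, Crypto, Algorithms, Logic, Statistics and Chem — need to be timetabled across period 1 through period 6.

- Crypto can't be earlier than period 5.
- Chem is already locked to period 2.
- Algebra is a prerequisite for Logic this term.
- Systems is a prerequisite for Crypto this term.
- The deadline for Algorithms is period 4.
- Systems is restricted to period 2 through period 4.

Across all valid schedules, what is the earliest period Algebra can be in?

Downstream work caps Algebra at period 5.
Algebra at period 1 is achievable: Crypto=period 5; Chem=period 2; Statistics=period 1; Systems=period 2; Algebra=period 1; Logic=period 2; Algorithms=period 1.

period 1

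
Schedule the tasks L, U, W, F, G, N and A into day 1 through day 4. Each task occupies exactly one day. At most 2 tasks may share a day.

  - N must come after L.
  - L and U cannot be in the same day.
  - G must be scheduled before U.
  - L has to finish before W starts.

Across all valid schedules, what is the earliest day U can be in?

day 2

Precedence pushes U to at least day 2.
U at day 2 is achievable: U=day 2; F=day 3; N=day 3; A=day 4; G=day 1; W=day 2; L=day 1.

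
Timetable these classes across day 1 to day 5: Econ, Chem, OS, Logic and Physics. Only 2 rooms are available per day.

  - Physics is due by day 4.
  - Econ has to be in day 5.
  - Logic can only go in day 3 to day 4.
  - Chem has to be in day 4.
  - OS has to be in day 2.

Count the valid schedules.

7

Splitting on Logic: it can be day 3 (4), day 4 (3). Listing each branch's schedules as (Econ, Chem, OS, Physics) by day number:
Logic=day 3: (5,4,2,1) (5,4,2,2) (5,4,2,3) (5,4,2,4) — 4.
Logic=day 4: (5,4,2,1) (5,4,2,2) (5,4,2,3) — 3.
Summing: 4 + 3 = 7.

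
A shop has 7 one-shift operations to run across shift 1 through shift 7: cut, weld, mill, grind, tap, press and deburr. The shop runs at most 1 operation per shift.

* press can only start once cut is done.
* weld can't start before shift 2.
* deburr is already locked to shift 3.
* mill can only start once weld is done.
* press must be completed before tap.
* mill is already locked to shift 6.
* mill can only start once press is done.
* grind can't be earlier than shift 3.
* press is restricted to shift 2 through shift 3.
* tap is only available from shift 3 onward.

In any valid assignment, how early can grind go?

Grind is available from shift 3.
grind at shift 4 is achievable: mill -> shift 6; tap -> shift 7; weld -> shift 5; cut -> shift 1; press -> shift 2; grind -> shift 4; deburr -> shift 3.
Nothing earlier works — the capacity limit rule out every shift before shift 4.

shift 4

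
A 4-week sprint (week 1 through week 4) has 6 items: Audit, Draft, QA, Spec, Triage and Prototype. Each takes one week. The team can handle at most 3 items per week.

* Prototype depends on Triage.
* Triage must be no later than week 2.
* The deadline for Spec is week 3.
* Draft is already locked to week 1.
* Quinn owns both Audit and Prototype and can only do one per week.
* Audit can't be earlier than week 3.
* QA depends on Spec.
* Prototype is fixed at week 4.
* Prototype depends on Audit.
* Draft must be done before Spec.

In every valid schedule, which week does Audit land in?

Audit's window is week 3–week 4.
Prototype is fixed at week 4, and Audit can't share a week with Prototype.
So Audit must be week 3.

week 3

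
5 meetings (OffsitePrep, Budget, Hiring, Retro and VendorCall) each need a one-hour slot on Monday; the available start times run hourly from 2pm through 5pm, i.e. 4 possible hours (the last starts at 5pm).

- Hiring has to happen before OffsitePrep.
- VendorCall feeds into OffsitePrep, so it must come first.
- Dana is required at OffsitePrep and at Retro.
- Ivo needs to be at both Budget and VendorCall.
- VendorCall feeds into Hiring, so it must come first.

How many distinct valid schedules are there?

36

Splitting on OffsitePrep: it can be 4pm (9), 5pm (27). Listing each branch's schedules as (Budget, Hiring, Retro, VendorCall):
OffsitePrep=4pm: (3pm,3pm,2pm,2pm) (3pm,3pm,3pm,2pm) (3pm,3pm,5pm,2pm) (4pm,3pm,2pm,2pm) (4pm,3pm,3pm,2pm) (4pm,3pm,5pm,2pm) (5pm,3pm,2pm,2pm) (5pm,3pm,3pm,2pm) (5pm,3pm,5pm,2pm) — 9.
OffsitePrep=5pm: (2pm,4pm,2pm,3pm) (2pm,4pm,3pm,3pm) (2pm,4pm,4pm,3pm) (3pm,3pm,2pm,2pm) (3pm,3pm,3pm,2pm) (3pm,3pm,4pm,2pm) (3pm,4pm,2pm,2pm) (3pm,4pm,3pm,2pm) (3pm,4pm,4pm,2pm) (4pm,3pm,2pm,2pm) (4pm,3pm,3pm,2pm) (4pm,3pm,4pm,2pm) (4pm,4pm,2pm,2pm) (4pm,4pm,2pm,3pm) (4pm,4pm,3pm,2pm) (4pm,4pm,3pm,3pm) (4pm,4pm,4pm,2pm) (4pm,4pm,4pm,3pm) (5pm,3pm,2pm,2pm) (5pm,3pm,3pm,2pm) (5pm,3pm,4pm,2pm) (5pm,4pm,2pm,2pm) (5pm,4pm,2pm,3pm) (5pm,4pm,3pm,2pm) (5pm,4pm,3pm,3pm) (5pm,4pm,4pm,2pm) (5pm,4pm,4pm,3pm) — 27.
Summing: 9 + 27 = 36.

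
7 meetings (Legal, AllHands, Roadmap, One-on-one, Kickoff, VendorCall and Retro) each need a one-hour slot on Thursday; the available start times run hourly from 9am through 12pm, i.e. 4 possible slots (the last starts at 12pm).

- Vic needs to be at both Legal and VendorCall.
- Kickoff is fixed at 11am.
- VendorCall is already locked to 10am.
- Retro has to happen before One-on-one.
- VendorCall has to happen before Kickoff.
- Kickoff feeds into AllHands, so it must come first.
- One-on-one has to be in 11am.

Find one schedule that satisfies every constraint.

VendorCall in 10am, Retro in 9am, Kickoff in 11am, One-on-one in 11am, Legal in 9am, Roadmap in 9am, AllHands in 12pm

Checking: Retro(9am) before One-on-one(11am); VendorCall(10am) before Kickoff(11am); Kickoff(11am) before AllHands(12pm); Legal(9am) != VendorCall(10am); VendorCall=10am in [10am,10am]; Kickoff=11am in [11am,11am]; One-on-one=11am in [11am,11am].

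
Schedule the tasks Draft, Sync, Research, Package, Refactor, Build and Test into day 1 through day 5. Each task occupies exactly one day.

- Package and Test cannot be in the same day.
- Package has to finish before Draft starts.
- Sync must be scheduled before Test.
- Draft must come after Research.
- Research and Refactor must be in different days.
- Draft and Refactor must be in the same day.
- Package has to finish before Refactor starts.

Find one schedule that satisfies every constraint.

Refactor -> day 2; Build -> day 1; Package -> day 1; Research -> day 1; Sync -> day 1; Draft -> day 2; Test -> day 2

Checking: Package(day 1) before Draft(day 2); Sync(day 1) before Test(day 2); Package(day 1) before Refactor(day 2); Research(day 1) before Draft(day 2); Package(day 1) != Test(day 2); Research(day 1) != Refactor(day 2); Draft = Refactor = day 2.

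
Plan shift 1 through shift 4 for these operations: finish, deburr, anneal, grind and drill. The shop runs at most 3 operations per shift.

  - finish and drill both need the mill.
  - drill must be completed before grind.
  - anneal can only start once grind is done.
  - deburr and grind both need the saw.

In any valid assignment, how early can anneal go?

Precedence pushes anneal to at least shift 3.
anneal at shift 3 is achievable: finish -> shift 2; grind -> shift 2; deburr -> shift 1; anneal -> shift 3; drill -> shift 1.

shift 3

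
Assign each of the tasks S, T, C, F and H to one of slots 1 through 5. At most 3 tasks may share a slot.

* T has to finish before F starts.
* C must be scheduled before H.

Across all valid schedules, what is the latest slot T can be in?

4

Downstream work caps T at 4.
T at 4 is achievable: S=1, F=5, T=4, H=2, C=1.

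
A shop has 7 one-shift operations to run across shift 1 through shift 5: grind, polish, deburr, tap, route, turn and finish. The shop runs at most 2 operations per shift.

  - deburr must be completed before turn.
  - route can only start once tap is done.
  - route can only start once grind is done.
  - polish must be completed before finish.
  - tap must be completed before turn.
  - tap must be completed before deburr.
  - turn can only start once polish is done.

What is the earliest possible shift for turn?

Precedence pushes turn to at least shift 3.
turn at shift 3 is achievable: deburr -> shift 2; route -> shift 3; polish -> shift 1; grind -> shift 2; finish -> shift 4; turn -> shift 3; tap -> shift 1.

shift 3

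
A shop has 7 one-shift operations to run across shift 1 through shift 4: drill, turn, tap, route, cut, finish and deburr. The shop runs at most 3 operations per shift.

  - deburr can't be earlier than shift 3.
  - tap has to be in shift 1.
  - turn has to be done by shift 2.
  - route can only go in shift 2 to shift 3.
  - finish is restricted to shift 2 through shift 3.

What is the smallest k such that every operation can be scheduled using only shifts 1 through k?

3

With at most 3 per shift and 7 operations, at least 3 shifts are needed.
deburr can't be placed before shift 3, so the schedule must run through at least shift 3.
3 works (last occupied shift: shift 3): for example turn -> shift 1; cut -> shift 2; drill -> shift 1; finish -> shift 2; route -> shift 2; deburr -> shift 3; tap -> shift 1.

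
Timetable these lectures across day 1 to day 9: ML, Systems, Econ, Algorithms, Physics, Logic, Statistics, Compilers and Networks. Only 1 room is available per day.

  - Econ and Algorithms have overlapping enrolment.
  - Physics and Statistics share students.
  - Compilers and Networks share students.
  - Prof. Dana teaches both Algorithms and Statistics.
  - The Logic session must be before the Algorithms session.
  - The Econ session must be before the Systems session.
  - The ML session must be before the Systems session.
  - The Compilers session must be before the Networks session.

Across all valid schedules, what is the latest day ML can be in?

day 8

Downstream work caps ML at day 8.
ML at day 8 is achievable: ML in day 8, Algorithms in day 3, Logic in day 2, Networks in day 5, Physics in day 6, Compilers in day 4, Systems in day 9, Statistics in day 7, Econ in day 1.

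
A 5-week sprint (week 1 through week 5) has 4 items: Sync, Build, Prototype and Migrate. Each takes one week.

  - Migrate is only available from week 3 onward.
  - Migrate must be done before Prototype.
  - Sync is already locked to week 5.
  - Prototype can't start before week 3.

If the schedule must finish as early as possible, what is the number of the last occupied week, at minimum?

The precedence chain requires at least 2 distinct weeks.
Sync can't be placed before week 5, so the schedule must run through at least week 5.
5 works (last occupied week: week 5): for example Migrate -> week 3, Build -> week 1, Prototype -> week 4, Sync -> week 5.

5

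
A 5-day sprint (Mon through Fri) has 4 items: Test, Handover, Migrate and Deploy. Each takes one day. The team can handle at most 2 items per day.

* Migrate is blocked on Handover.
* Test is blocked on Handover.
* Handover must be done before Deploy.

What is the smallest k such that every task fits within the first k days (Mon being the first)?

3

The precedence chain requires at least 2 distinct days.
With at most 2 per day and 4 tasks, at least 2 days are needed.
Could 2 days be enough, i.e. nothing placed later than Tue? No: Migrate must come after Handover (at Mon or later) → {Tue}; Handover must come before Migrate (at Tue or earlier) → {Mon}; Test must come after Handover (at Mon or later) → {Tue}; Deploy must come after Handover (at Mon or later) → {Tue}; that puts Test, Migrate and Deploy all in Tue — more than 2 per day.
So 2 days is not enough.
3 works (last occupied day: Wed): for example Handover in Mon, Test in Tue, Deploy in Wed, Migrate in Tue.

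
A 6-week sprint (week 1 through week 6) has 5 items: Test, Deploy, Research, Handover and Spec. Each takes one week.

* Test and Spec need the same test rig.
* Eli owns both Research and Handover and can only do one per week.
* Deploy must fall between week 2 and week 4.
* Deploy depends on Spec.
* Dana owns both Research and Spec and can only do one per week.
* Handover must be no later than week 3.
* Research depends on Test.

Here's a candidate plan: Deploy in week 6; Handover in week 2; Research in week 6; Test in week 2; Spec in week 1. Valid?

Deploy depends on Spec — holds.
Dana owns both Research and Spec and can only do one per week — holds.
Eli owns both Research and Handover and can only do one per week — holds.
Test and Spec need the same test rig — holds.
Handover must be no later than week 3 — holds.
Research depends on Test — holds.
Deploy must fall between week 2 and week 4 — violated.

No — it violates: Deploy must fall between week 2 and week 4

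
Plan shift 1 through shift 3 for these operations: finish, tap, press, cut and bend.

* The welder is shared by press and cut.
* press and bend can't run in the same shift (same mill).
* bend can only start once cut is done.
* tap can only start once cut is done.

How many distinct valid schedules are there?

Splitting on finish: it can be shift 1 (5), shift 2 (5), shift 3 (5). Listing each branch's schedules as (tap, press, cut, bend) by shift number:
finish=shift 1: (2,2,1,3) (2,3,1,2) (3,1,2,3) (3,2,1,3) (3,3,1,2) — 5.
finish=shift 2: (2,2,1,3) (2,3,1,2) (3,1,2,3) (3,2,1,3) (3,3,1,2) — 5.
finish=shift 3: (2,2,1,3) (2,3,1,2) (3,1,2,3) (3,2,1,3) (3,3,1,2) — 5.
Summing: 5 + 5 + 5 = 15.

15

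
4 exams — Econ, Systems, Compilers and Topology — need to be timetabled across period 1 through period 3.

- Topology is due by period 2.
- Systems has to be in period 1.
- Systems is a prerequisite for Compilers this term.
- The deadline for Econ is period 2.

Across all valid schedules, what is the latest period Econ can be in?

Econ's own window allows nothing later than period 2.
Econ at period 2 is achievable: Compilers in period 2; Systems in period 1; Topology in period 1; Econ in period 2.

period 2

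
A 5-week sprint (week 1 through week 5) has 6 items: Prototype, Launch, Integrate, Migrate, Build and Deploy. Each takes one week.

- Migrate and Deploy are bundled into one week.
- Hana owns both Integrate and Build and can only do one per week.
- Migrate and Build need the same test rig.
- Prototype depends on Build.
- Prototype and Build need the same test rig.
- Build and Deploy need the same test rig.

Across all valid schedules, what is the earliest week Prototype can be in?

Precedence pushes Prototype to at least week 2.
Prototype at week 2 is achievable: Prototype -> week 2; Deploy -> week 2; Build -> week 1; Integrate -> week 2; Launch -> week 1; Migrate -> week 2.

week 2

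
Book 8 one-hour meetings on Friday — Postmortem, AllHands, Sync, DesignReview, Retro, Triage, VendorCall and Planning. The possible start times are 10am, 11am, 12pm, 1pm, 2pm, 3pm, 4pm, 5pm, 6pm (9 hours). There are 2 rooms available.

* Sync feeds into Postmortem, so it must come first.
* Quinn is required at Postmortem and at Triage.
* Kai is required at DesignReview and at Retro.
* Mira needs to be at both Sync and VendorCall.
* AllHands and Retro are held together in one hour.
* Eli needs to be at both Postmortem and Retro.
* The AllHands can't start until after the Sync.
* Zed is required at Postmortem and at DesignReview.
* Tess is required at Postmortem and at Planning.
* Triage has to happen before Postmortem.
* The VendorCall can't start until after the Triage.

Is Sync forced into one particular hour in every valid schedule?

Sync can be 10am (e.g. VendorCall -> 11am; Planning -> 1pm; Postmortem -> 11am; AllHands -> 12pm; Triage -> 10am; Retro -> 12pm; Sync -> 10am; DesignReview -> 1pm) or 11am (e.g. Planning -> 11am; VendorCall -> 12pm; Retro -> 1pm; AllHands -> 1pm; Postmortem -> 12pm; Sync -> 11am; Triage -> 10am; DesignReview -> 10am).

No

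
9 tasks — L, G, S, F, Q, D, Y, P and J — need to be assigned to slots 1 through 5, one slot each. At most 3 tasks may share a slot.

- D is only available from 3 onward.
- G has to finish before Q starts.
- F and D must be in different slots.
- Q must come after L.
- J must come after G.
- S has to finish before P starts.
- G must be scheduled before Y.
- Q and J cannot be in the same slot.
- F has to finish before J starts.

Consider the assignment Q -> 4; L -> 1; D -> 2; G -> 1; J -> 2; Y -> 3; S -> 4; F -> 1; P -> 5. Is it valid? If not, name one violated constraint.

No — it violates: D is only available from 3 onward

J must come after G — holds.
S has to finish before P starts — holds.
F has to finish before J starts — holds.
G has to finish before Q starts — holds.
At most 3 tasks may share a slot — holds.
Q and J cannot be in the same slot — holds.
G must be scheduled before Y — holds.
Q must come after L — holds.
F and D must be in different slots — holds.
D is only available from 3 onward — violated.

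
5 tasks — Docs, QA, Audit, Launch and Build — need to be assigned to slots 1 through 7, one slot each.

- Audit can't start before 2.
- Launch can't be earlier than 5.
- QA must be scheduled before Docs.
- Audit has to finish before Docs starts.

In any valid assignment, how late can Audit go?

6

Audit is available from 2; downstream work caps Audit at 6.
Audit at 6 is achievable: Docs=7, QA=1, Build=1, Launch=5, Audit=6.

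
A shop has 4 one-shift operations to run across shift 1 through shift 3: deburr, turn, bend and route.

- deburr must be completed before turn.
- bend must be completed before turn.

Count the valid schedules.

Splitting on deburr: it can be shift 1 (9), shift 2 (6). Listing each branch's schedules as (turn, bend, route) by shift number:
deburr=shift 1: (2,1,1) (2,1,2) (2,1,3) (3,1,1) (3,1,2) (3,1,3) (3,2,1) (3,2,2) (3,2,3) — 9.
deburr=shift 2: (3,1,1) (3,1,2) (3,1,3) (3,2,1) (3,2,2) (3,2,3) — 6.
Summing: 9 + 6 = 15.

15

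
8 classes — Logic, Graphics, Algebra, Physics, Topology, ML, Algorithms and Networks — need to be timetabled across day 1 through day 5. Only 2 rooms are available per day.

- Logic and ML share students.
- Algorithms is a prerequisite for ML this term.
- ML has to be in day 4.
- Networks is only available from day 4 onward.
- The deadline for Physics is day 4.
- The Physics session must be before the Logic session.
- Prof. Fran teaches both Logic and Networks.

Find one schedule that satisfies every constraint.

Graphics=day 2; Networks=day 4; Algebra=day 3; ML=day 4; Logic=day 2; Algorithms=day 1; Topology=day 3; Physics=day 1

Checking: Physics(day 1) before Logic(day 2); Algorithms(day 1) before ML(day 4); Logic(day 2) != ML(day 4); Logic(day 2) != Networks(day 4); ML=day 4 in [day 4,day 4]; Networks=day 4 in [day 4,day 5]; Physics=day 1 in [day 1,day 4]; max 2 per day (cap 2).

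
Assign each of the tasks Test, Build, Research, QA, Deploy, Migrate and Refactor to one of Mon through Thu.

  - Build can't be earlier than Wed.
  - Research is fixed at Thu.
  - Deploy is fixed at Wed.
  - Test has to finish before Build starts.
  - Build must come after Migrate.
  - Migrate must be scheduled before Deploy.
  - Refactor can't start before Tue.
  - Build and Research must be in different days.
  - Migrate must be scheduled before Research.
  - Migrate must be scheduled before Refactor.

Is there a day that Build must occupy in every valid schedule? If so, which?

Build's window is Wed–Thu.
Research is fixed at Thu, and Build can't share a day with Research.
So Build must be Wed.

Wed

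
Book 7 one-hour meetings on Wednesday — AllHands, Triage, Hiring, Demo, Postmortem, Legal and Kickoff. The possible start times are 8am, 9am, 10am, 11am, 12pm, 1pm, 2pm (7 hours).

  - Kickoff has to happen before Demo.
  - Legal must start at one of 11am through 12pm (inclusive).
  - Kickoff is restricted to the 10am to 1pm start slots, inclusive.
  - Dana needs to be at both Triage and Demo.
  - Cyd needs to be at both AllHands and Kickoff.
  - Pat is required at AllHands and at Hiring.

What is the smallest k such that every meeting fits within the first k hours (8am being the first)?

The precedence chain requires at least 2 distinct hours.
Legal can't be placed before 11am — that is hour 4 counting from 8am — so the schedule must run through at least 4 hours.
4 works (last occupied hour: 11am): for example Legal -> 11am, Hiring -> 9am, Triage -> 8am, Kickoff -> 10am, Demo -> 11am, Postmortem -> 8am, AllHands -> 8am.

4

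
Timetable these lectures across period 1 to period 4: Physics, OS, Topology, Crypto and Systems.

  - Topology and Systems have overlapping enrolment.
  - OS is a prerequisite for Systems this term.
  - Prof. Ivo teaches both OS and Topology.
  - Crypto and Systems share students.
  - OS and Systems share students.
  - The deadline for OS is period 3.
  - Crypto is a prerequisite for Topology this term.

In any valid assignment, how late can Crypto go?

Downstream work caps Crypto at period 3.
Crypto at period 3 is achievable: Topology=period 4; OS=period 1; Physics=period 1; Systems=period 2; Crypto=period 3.

period 3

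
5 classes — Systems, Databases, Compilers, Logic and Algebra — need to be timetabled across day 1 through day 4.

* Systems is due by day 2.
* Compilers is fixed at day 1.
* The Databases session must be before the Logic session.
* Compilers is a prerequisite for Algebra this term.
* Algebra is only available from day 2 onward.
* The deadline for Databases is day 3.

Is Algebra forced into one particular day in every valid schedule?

Algebra can be day 2 (e.g. Compilers -> day 1; Algebra -> day 2; Databases -> day 1; Systems -> day 1; Logic -> day 2) or day 3 (e.g. Algebra -> day 3, Databases -> day 1, Compilers -> day 1, Systems -> day 1, Logic -> day 2).

No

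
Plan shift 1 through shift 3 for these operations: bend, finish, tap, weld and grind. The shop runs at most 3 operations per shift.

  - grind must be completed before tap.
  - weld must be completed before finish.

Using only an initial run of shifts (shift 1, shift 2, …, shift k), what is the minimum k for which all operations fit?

2

The precedence chain requires at least 2 distinct shifts.
With at most 3 per shift and 5 operations, at least 2 shifts are needed.
2 works (last occupied shift: shift 2): for example grind in shift 1; bend in shift 1; weld in shift 1; tap in shift 2; finish in shift 2.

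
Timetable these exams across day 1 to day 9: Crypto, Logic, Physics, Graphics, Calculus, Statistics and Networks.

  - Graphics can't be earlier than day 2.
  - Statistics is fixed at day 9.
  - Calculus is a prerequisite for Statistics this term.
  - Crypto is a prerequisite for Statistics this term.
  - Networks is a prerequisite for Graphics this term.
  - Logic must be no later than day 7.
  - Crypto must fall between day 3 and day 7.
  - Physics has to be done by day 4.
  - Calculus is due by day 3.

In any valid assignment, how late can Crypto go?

day 7

Crypto is available from day 3; Crypto's own window allows nothing later than day 7.
Crypto at day 7 is achievable: Networks in day 1, Statistics in day 9, Graphics in day 2, Crypto in day 7, Physics in day 1, Logic in day 1, Calculus in day 1.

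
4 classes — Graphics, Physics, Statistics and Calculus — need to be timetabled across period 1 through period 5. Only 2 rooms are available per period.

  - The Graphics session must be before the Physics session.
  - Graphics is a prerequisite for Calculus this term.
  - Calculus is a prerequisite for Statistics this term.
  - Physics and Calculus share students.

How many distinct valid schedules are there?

25

Splitting on Graphics: it can be period 1 (18), period 2 (6), period 3 (1). Listing each branch's schedules as (Physics, Statistics, Calculus) by period number:
Graphics=period 1: (2,4,3) (2,5,3) (2,5,4) (3,3,2) (3,4,2) (3,5,2) (3,5,4) (4,3,2) (4,4,2) (4,4,3) (4,5,2) (4,5,3) (5,3,2) (5,4,2) (5,4,3) (5,5,2) (5,5,3) (5,5,4) — 18.
Graphics=period 2: (3,5,4) (4,4,3) (4,5,3) (5,4,3) (5,5,3) (5,5,4) — 6.
Graphics=period 3: (5,5,4) — 1.
Summing: 18 + 6 + 1 = 25.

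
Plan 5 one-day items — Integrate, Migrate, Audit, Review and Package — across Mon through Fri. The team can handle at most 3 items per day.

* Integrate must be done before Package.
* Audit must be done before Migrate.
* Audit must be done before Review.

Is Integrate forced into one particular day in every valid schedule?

Integrate can be Mon (e.g. Migrate=Tue, Review=Tue, Package=Tue, Audit=Mon, Integrate=Mon) or Tue (e.g. Review -> Tue; Audit -> Mon; Package -> Wed; Integrate -> Tue; Migrate -> Tue).

No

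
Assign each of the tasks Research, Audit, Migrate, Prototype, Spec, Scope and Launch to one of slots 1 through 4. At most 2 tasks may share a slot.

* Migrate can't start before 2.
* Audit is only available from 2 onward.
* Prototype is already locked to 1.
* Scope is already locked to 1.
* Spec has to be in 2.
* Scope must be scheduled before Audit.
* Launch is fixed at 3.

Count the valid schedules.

12

Splitting on Research: it can be 2 (3), 3 (3), 4 (6). Listing each branch's schedules as (Audit, Migrate, Prototype, Spec, Scope, Launch):
Research=2: (3,4,1,2,1,3) (4,3,1,2,1,3) (4,4,1,2,1,3) — 3.
Research=3: (2,4,1,2,1,3) (4,2,1,2,1,3) (4,4,1,2,1,3) — 3.
Research=4: (2,3,1,2,1,3) (2,4,1,2,1,3) (3,2,1,2,1,3) (3,4,1,2,1,3) (4,2,1,2,1,3) (4,3,1,2,1,3) — 6.
Summing: 3 + 3 + 6 = 12.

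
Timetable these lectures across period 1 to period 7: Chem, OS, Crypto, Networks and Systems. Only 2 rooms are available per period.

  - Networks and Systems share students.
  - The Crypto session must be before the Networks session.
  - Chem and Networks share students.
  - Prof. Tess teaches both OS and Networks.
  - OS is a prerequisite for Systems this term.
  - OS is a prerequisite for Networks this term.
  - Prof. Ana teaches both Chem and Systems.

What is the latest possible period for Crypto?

Downstream work caps Crypto at period 6.
Crypto at period 6 is achievable: Networks -> period 7; Systems -> period 2; Chem -> period 1; OS -> period 1; Crypto -> period 6.

period 6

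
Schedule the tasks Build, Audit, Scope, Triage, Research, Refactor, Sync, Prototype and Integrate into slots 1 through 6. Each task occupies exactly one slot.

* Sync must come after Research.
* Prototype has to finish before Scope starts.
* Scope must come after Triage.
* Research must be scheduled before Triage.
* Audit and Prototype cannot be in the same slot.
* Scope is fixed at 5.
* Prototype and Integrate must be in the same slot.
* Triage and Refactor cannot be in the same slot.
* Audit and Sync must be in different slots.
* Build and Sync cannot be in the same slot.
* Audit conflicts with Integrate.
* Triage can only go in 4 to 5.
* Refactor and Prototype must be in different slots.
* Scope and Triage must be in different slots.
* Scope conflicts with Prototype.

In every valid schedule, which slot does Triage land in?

Triage's window is 4–5.
Scope is fixed at 5, and Triage can't share a slot with Scope.
So Triage must be 4.

4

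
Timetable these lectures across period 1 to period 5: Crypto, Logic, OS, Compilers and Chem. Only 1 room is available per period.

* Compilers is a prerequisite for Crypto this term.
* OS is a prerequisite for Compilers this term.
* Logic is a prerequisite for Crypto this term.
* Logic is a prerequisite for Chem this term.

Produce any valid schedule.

Chem=period 5; Compilers=period 3; OS=period 2; Logic=period 1; Crypto=period 4

Checking: Logic(period 1) before Chem(period 5); OS(period 2) before Compilers(period 3); Logic(period 1) before Crypto(period 4); Compilers(period 3) before Crypto(period 4); max 1 per period (cap 1).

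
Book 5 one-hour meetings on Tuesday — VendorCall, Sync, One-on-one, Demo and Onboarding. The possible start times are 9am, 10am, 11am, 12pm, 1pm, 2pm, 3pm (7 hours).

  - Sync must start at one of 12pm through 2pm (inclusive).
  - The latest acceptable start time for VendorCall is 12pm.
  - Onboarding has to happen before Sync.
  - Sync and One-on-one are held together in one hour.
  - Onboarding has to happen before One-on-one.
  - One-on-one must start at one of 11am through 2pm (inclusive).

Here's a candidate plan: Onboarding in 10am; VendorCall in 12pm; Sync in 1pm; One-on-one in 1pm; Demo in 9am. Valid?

Valid

Sync and One-on-one are held together in one hour — holds.
Sync must start at one of 12pm through 2pm (inclusive) — holds.
Onboarding has to happen before Sync — holds.
Onboarding has to happen before One-on-one — holds.
The latest acceptable start time for VendorCall is 12pm — holds.
One-on-one must start at one of 11am through 2pm (inclusive) — holds.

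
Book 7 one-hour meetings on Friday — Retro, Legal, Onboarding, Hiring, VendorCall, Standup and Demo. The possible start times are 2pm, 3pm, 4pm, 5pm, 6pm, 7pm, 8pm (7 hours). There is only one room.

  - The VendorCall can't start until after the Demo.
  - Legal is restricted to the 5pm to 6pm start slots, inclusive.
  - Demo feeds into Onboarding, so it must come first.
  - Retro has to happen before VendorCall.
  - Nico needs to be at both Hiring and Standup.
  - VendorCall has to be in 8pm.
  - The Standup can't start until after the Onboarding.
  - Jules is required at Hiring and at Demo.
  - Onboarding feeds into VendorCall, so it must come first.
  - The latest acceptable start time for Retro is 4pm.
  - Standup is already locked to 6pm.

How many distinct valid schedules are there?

Enumerating: Demo in 3pm; VendorCall in 8pm; Retro in 2pm; Hiring in 7pm; Standup in 6pm; Onboarding in 4pm; Legal in 5pm | Onboarding -> 4pm, Legal -> 5pm, Demo -> 2pm, Hiring -> 7pm, Retro -> 3pm, Standup -> 6pm, VendorCall -> 8pm | Onboarding -> 3pm, VendorCall -> 8pm, Retro -> 4pm, Hiring -> 7pm, Legal -> 5pm, Standup -> 6pm, Demo -> 2pm.

3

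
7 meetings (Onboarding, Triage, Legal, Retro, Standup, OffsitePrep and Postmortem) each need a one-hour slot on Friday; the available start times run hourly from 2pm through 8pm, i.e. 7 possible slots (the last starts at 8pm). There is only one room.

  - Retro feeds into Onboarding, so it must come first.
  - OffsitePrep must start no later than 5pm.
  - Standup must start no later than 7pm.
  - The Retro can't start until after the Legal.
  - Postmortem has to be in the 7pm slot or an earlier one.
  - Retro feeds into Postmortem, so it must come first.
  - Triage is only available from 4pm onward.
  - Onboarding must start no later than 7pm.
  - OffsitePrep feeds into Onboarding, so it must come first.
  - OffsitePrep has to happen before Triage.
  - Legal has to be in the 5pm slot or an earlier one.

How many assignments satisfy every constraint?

38

Splitting on Onboarding: it can be 5pm (6), 6pm (16), 7pm (16). Listing each branch's schedules as (Triage, Legal, Retro, Standup, OffsitePrep, Postmortem):
Onboarding=5pm: (8pm,2pm,3pm,6pm,4pm,7pm) (8pm,2pm,3pm,7pm,4pm,6pm) (8pm,2pm,4pm,6pm,3pm,7pm) (8pm,2pm,4pm,7pm,3pm,6pm) (8pm,3pm,4pm,6pm,2pm,7pm) (8pm,3pm,4pm,7pm,2pm,6pm) — 6.
Onboarding=6pm: (8pm,2pm,3pm,4pm,5pm,7pm) (8pm,2pm,3pm,5pm,4pm,7pm) (8pm,2pm,3pm,7pm,4pm,5pm) (8pm,2pm,3pm,7pm,5pm,4pm) (8pm,2pm,4pm,3pm,5pm,7pm) (8pm,2pm,4pm,5pm,3pm,7pm) (8pm,2pm,4pm,7pm,3pm,5pm) (8pm,2pm,5pm,3pm,4pm,7pm) (8pm,2pm,5pm,4pm,3pm,7pm) (8pm,3pm,4pm,2pm,5pm,7pm) (8pm,3pm,4pm,5pm,2pm,7pm) (8pm,3pm,4pm,7pm,2pm,5pm) (8pm,3pm,5pm,2pm,4pm,7pm) (8pm,3pm,5pm,4pm,2pm,7pm) (8pm,4pm,5pm,2pm,3pm,7pm) (8pm,4pm,5pm,3pm,2pm,7pm) — 16.
Onboarding=7pm: (8pm,2pm,3pm,4pm,5pm,6pm) (8pm,2pm,3pm,5pm,4pm,6pm) (8pm,2pm,3pm,6pm,4pm,5pm) (8pm,2pm,3pm,6pm,5pm,4pm) (8pm,2pm,4pm,3pm,5pm,6pm) (8pm,2pm,4pm,5pm,3pm,6pm) (8pm,2pm,4pm,6pm,3pm,5pm) (8pm,2pm,5pm,3pm,4pm,6pm) (8pm,2pm,5pm,4pm,3pm,6pm) (8pm,3pm,4pm,2pm,5pm,6pm) (8pm,3pm,4pm,5pm,2pm,6pm) (8pm,3pm,4pm,6pm,2pm,5pm) (8pm,3pm,5pm,2pm,4pm,6pm) (8pm,3pm,5pm,4pm,2pm,6pm) (8pm,4pm,5pm,2pm,3pm,6pm) (8pm,4pm,5pm,3pm,2pm,6pm) — 16.
Summing: 6 + 16 + 16 = 38.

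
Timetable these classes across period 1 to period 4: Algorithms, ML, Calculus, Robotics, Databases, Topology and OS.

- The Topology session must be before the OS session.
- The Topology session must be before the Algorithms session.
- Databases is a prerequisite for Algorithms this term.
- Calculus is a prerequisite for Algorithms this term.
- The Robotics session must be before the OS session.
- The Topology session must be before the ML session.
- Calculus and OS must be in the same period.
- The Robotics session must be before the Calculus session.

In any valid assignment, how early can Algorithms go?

period 3

Precedence pushes Algorithms to at least period 3.
Algorithms at period 3 is achievable: Calculus in period 2, OS in period 2, Algorithms in period 3, Databases in period 1, Robotics in period 1, Topology in period 1, ML in period 2.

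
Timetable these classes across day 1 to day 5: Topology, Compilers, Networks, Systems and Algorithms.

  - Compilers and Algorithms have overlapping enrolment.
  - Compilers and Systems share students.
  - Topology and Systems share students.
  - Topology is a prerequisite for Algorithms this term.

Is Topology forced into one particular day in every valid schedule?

Topology can be day 1 (e.g. Algorithms -> day 2; Networks -> day 1; Systems -> day 2; Compilers -> day 1; Topology -> day 1) or day 2 (e.g. Algorithms -> day 3, Compilers -> day 1, Topology -> day 2, Systems -> day 3, Networks -> day 1).

No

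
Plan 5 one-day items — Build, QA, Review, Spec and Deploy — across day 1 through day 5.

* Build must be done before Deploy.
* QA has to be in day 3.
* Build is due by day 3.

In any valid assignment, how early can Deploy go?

Precedence pushes Deploy to at least day 2.
Deploy at day 2 is achievable: Spec -> day 1; Deploy -> day 2; Build -> day 1; Review -> day 1; QA -> day 3.

day 2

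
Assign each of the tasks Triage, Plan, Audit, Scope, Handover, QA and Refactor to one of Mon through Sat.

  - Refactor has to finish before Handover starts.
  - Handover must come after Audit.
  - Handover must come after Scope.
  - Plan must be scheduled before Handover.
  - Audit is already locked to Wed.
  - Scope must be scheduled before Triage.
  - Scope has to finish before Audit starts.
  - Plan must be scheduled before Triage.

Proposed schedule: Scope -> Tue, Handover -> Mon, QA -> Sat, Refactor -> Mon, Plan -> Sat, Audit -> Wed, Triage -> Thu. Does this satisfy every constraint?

Scope has to finish before Audit starts — holds.
Refactor has to finish before Handover starts — violated.
Scope must be scheduled before Triage — holds.
Audit is already locked to Wed — holds.
Plan must be scheduled before Triage — violated.
Handover must come after Scope — violated.
Plan must be scheduled before Handover — violated.
Handover must come after Audit — violated.

No — it violates: Plan must be scheduled before Handover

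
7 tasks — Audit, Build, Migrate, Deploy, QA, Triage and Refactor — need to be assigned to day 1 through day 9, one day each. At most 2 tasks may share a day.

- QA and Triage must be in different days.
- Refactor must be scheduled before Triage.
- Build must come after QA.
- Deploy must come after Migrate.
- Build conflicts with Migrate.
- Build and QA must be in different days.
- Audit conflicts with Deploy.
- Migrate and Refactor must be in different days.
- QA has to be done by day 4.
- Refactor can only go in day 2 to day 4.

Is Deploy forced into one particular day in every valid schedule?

No

Deploy can be day 2 (e.g. Audit -> day 4, QA -> day 1, Deploy -> day 2, Migrate -> day 1, Build -> day 3, Refactor -> day 2, Triage -> day 3) or day 3 (e.g. Build=day 2; Triage=day 3; Deploy=day 3; Migrate=day 1; QA=day 1; Refactor=day 2; Audit=day 4).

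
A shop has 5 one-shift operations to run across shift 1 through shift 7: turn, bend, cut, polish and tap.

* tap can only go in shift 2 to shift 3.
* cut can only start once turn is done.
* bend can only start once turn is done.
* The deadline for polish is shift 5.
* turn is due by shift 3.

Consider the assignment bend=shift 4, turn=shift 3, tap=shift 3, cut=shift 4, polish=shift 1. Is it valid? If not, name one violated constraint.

Yes, all constraints hold

bend can only start once turn is done — holds.
The deadline for polish is shift 5 — holds.
turn is due by shift 3 — holds.
cut can only start once turn is done — holds.
tap can only go in shift 2 to shift 3 — holds.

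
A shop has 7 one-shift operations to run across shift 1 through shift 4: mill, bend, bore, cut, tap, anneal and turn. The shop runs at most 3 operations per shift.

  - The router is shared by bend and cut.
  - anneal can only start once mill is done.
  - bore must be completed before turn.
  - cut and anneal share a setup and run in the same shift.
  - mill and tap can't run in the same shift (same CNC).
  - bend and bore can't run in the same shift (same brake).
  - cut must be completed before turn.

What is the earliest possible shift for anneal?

shift 2

Precedence pushes anneal to at least shift 2; anneal must be in the same shift as cut, which can't be after shift 3, so anneal is at most shift 3.
anneal at shift 2 is achievable: tap -> shift 2; bore -> shift 1; anneal -> shift 2; turn -> shift 3; bend -> shift 3; mill -> shift 1; cut -> shift 2.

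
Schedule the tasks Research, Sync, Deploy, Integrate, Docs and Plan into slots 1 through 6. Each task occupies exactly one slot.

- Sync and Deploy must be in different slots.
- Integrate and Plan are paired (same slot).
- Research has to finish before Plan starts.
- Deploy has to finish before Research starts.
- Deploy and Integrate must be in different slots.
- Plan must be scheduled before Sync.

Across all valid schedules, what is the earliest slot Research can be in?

2

Precedence pushes Research to at least 2; downstream work caps Research at 4.
Research at 2 is achievable: Docs=1; Integrate=3; Research=2; Deploy=1; Sync=4; Plan=3.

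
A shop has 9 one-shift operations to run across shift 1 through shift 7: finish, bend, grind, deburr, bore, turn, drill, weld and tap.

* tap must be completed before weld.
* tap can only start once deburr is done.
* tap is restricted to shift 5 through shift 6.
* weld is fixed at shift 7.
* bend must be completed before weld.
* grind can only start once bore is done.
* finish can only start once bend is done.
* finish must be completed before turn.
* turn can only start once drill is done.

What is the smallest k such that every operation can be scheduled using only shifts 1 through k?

7 shifts

The precedence chain requires at least 3 distinct shifts.
weld can't be placed before shift 7, so the schedule must run through at least shift 7.
7 works (last occupied shift: shift 7): for example bore in shift 1, deburr in shift 1, turn in shift 3, weld in shift 7, bend in shift 1, drill in shift 1, finish in shift 2, grind in shift 2, tap in shift 5.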